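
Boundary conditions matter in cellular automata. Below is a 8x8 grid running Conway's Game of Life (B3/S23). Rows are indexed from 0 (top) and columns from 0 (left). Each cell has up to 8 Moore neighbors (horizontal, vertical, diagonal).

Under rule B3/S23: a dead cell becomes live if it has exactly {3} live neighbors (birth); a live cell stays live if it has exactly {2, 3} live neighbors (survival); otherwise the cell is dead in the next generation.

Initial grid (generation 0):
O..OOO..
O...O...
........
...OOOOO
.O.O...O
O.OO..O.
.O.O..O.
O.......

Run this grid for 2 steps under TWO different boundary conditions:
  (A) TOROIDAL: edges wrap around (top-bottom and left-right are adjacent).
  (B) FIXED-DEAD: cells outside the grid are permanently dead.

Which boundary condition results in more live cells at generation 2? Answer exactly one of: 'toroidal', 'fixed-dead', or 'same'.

Under TOROIDAL boundary, generation 2:
.......O
........
O.......
OOOOOO..
.O......
O..OO..O
.....OO.
.....O..
Population = 16

Under FIXED-DEAD boundary, generation 2:
...O.O..
..O...O.
.......O
..OOOO.O
.O......
O..OO.OO
OOOOO...
........
Population = 21

Comparison: toroidal=16, fixed-dead=21 -> fixed-dead

Answer: fixed-dead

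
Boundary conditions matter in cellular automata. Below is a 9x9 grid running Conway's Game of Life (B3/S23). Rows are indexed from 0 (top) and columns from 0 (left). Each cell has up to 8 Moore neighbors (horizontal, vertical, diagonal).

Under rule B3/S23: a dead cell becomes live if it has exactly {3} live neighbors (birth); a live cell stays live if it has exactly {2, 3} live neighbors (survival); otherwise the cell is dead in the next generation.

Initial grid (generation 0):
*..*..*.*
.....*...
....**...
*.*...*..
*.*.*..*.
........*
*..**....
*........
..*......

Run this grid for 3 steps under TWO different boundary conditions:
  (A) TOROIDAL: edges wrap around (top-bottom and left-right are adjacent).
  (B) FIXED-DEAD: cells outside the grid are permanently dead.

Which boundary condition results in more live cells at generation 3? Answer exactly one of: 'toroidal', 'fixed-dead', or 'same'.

Under TOROIDAL boundary, generation 3:
*........
.....*...
....*..*.
..*...**.
*..*.*.**
**.**.***
*.*......
...*.....
*.*......
Population = 24

Under FIXED-DEAD boundary, generation 3:
.........
.....*...
....*..*.
......**.
...*.**..
...**....
.........
.........
.........
Population = 10

Comparison: toroidal=24, fixed-dead=10 -> toroidal

Answer: toroidal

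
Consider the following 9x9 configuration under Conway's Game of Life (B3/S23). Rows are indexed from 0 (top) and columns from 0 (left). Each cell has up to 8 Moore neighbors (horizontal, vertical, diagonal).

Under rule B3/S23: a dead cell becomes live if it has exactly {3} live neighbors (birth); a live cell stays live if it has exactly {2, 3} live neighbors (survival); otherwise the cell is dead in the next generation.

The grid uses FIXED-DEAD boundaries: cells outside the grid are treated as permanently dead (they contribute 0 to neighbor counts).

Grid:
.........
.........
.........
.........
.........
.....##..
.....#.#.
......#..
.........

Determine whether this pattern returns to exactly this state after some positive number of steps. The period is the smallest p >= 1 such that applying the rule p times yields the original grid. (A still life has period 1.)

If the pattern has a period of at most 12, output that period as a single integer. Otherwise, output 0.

Simulating and comparing each generation to the original:
Gen 0 (original, given above): 5 live cells
Gen 1: 5 live cells, MATCHES original -> period = 1

Answer: 1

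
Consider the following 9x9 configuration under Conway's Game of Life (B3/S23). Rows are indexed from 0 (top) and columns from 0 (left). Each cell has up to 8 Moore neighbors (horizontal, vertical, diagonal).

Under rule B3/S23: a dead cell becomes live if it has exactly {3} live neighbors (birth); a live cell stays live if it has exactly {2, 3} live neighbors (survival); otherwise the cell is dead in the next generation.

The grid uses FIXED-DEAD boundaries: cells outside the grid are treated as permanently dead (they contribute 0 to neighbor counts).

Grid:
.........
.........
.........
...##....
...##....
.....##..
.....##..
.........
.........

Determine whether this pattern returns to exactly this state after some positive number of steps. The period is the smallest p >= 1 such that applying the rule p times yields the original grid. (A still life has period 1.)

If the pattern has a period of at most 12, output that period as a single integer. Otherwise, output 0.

Answer: 2

Derivation:
Simulating and comparing each generation to the original:
Gen 0 (original, given above): 8 live cells
Gen 1: 6 live cells, differs from original
Gen 2: 8 live cells, MATCHES original -> period = 2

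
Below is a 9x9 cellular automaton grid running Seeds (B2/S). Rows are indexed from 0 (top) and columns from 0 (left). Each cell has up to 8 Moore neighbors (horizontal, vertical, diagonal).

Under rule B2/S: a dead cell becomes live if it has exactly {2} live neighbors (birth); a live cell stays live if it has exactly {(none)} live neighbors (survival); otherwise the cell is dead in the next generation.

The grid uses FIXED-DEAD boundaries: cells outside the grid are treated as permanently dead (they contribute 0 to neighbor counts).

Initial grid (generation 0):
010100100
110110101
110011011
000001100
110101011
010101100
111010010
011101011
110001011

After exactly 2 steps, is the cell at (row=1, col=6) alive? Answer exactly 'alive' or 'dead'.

Simulating step by step:
Generation 0 (given above): 43 live cells
Generation 1: 2 live cells
000000000
000000000
000000000
000100000
000000000
000000000
000000000
000000000
000100000
Generation 2: 0 live cells
000000000
000000000
000000000
000000000
000000000
000000000
000000000
000000000
000000000

Cell (1,6) at generation 2: 0 -> dead

Answer: dead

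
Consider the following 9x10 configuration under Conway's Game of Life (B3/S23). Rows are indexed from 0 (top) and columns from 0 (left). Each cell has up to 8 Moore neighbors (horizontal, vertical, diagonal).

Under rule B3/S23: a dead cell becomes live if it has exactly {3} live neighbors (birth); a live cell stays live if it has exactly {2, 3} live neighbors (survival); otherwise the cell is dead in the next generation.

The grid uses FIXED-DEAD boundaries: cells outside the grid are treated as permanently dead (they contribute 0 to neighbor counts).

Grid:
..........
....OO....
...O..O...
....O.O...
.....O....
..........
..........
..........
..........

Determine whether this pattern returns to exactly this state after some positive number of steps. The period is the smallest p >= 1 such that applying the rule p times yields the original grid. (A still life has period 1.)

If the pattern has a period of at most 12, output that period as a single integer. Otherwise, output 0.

Answer: 1

Derivation:
Simulating and comparing each generation to the original:
Gen 0 (original, given above): 7 live cells
Gen 1: 7 live cells, MATCHES original -> period = 1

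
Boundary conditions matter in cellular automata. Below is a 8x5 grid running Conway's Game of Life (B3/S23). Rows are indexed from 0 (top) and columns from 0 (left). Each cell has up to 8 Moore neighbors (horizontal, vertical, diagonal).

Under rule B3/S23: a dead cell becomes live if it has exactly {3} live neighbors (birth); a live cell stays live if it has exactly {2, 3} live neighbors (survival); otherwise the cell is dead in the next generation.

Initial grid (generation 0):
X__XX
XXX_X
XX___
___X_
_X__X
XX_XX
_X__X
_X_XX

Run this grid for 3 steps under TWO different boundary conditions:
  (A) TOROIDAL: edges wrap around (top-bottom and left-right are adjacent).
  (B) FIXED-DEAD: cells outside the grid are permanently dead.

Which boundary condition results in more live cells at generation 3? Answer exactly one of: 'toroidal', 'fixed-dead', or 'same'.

Answer: fixed-dead

Derivation:
Under TOROIDAL boundary, generation 3:
_____
_____
XX_XX
X__X_
___X_
____X
XX___
_____
Population = 10

Under FIXED-DEAD boundary, generation 3:
_XX__
__X_X
_X__X
__XXX
__X_X
___XX
_X__X
_XX__
Population = 17

Comparison: toroidal=10, fixed-dead=17 -> fixed-dead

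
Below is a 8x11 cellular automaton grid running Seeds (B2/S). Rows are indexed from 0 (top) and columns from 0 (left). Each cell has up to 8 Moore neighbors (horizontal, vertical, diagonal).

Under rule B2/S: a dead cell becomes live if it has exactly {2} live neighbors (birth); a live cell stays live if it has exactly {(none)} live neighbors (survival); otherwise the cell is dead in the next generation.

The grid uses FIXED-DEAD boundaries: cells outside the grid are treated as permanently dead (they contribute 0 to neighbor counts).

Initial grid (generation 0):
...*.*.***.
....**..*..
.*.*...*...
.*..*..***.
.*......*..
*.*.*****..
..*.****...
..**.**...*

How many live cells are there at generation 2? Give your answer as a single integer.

Answer: 4

Derivation:
Simulating step by step:
Generation 0 (given above): 35 live cells
Generation 1: 6 live cells
...........
...........
*..........
...*..*....
...........
.........*.
.........*.
.*.........
Generation 2: 4 live cells
...........
...........
...........
...........
...........
........*.*
........*.*
...........
Population at generation 2: 4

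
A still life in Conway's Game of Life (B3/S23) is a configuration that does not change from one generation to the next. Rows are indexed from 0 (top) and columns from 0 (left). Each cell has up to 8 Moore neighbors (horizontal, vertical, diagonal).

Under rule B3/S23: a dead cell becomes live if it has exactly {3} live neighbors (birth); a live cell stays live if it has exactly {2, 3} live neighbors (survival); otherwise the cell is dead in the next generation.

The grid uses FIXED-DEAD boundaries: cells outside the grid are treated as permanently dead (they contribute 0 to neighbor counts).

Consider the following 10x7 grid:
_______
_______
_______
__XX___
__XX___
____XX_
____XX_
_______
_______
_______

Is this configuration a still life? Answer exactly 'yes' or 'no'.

Compute generation 1 and compare to generation 0 (given above):
Generation 1:
_______
_______
_______
__XX___
__X____
_____X_
____XX_
_______
_______
_______
Cell (4,3) differs: gen0=1 vs gen1=0 -> NOT a still life.

Answer: no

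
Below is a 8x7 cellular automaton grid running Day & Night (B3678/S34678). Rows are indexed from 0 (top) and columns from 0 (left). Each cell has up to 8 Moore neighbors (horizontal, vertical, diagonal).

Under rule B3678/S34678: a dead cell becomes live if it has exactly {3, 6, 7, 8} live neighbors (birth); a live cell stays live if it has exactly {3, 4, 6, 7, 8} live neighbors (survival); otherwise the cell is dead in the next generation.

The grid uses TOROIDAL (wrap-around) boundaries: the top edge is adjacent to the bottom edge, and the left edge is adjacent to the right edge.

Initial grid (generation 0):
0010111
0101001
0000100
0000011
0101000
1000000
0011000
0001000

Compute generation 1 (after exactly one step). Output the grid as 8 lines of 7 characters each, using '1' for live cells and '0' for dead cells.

Answer: 1010110
1011000
1000001
0000100
1000001
0101000
0000000
0001010

Derivation:
Simulating step by step:
Generation 0 (given above): 16 live cells
Generation 1: 16 live cells
(generation 1 grid is the final answer)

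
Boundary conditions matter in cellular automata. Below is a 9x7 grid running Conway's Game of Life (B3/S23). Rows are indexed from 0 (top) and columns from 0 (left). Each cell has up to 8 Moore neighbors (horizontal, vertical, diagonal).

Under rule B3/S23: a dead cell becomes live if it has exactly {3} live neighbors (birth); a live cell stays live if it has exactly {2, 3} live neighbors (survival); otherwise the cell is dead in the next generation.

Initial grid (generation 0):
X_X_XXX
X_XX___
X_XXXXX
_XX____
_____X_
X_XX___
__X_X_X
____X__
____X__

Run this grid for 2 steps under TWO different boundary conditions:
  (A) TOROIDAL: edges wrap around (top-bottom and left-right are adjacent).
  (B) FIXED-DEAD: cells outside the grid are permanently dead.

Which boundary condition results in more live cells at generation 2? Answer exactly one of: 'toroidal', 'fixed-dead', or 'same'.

Answer: toroidal

Derivation:
Under TOROIDAL boundary, generation 2:
X__XX_X
_X_X___
X____XX
XXXXXX_
_____XX
XX____X
XX____X
____X__
X___X_X
Population = 27

Under FIXED-DEAD boundary, generation 2:
_______
_X_X___
X____X_
_XXXXX_
_____X_
_X___X_
_X_____
___XXX_
_______
Population = 16

Comparison: toroidal=27, fixed-dead=16 -> toroidal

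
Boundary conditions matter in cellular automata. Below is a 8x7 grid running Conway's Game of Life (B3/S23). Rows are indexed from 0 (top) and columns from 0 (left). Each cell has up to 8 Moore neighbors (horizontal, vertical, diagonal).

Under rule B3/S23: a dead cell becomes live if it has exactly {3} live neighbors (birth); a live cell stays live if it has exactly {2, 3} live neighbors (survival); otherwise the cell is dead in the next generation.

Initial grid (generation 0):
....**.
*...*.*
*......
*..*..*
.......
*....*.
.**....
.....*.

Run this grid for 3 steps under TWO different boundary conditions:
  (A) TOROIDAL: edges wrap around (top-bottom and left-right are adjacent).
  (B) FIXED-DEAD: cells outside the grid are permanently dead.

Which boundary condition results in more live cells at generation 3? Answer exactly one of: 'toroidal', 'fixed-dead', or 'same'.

Answer: toroidal

Derivation:
Under TOROIDAL boundary, generation 3:
*..*..*
*..**.*
.*...*.
..*..*.
..*...*
.*.....
....***
...*...
Population = 18

Under FIXED-DEAD boundary, generation 3:
....**.
....**.
.......
.......
.......
.......
.......
.......
Population = 4

Comparison: toroidal=18, fixed-dead=4 -> toroidal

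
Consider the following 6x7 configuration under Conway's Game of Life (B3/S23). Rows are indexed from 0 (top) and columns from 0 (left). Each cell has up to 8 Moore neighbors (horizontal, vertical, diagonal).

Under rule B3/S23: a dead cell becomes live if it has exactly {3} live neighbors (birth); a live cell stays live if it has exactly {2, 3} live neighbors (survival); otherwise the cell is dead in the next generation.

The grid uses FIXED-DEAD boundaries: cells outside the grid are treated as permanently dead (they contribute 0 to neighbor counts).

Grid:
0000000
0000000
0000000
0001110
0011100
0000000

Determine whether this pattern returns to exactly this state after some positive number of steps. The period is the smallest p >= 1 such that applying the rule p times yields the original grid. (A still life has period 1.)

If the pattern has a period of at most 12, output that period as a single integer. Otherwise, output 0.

Simulating and comparing each generation to the original:
Gen 0 (original, given above): 6 live cells
Gen 1: 6 live cells, differs from original
Gen 2: 6 live cells, MATCHES original -> period = 2

Answer: 2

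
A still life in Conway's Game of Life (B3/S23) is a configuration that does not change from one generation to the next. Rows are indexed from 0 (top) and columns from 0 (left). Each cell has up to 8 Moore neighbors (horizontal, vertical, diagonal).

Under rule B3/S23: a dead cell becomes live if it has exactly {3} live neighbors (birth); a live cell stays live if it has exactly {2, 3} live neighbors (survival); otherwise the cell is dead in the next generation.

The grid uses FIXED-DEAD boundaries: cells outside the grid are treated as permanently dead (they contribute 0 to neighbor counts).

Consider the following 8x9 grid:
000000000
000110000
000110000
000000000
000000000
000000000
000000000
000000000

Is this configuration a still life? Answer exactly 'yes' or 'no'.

Answer: yes

Derivation:
Compute generation 1 and compare to generation 0 (given above):
Generation 1:
000000000
000110000
000110000
000000000
000000000
000000000
000000000
000000000
The grids are IDENTICAL -> still life.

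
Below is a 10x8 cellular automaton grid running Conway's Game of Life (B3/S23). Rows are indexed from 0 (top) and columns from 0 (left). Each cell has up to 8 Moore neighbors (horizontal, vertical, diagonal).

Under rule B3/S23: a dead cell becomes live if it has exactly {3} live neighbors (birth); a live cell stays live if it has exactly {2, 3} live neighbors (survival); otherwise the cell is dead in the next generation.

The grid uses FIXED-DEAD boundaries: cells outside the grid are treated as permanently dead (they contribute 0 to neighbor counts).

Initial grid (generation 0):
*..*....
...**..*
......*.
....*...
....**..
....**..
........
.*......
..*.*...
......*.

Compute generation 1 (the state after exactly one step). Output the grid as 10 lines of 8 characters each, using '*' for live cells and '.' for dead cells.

Answer: ...**...
...**...
...***..
....*...
...*....
....**..
........
........
........
........

Derivation:
Simulating step by step:
Generation 0 (given above): 15 live cells
Generation 1: 11 live cells
(generation 1 grid is the final answer)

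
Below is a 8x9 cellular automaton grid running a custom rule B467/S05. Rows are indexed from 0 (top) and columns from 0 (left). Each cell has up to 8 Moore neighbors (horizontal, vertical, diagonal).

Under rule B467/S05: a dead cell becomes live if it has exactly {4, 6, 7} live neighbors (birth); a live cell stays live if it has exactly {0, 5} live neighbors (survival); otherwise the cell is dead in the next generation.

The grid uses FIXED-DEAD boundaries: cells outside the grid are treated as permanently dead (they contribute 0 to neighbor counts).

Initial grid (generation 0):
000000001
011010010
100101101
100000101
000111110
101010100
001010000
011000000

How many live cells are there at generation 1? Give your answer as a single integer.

Answer: 8

Derivation:
Simulating step by step:
Generation 0 (given above): 26 live cells
Generation 1: 8 live cells
000000000
000000000
010000000
000001110
000001000
100101000
000000000
000000000
Population at generation 1: 8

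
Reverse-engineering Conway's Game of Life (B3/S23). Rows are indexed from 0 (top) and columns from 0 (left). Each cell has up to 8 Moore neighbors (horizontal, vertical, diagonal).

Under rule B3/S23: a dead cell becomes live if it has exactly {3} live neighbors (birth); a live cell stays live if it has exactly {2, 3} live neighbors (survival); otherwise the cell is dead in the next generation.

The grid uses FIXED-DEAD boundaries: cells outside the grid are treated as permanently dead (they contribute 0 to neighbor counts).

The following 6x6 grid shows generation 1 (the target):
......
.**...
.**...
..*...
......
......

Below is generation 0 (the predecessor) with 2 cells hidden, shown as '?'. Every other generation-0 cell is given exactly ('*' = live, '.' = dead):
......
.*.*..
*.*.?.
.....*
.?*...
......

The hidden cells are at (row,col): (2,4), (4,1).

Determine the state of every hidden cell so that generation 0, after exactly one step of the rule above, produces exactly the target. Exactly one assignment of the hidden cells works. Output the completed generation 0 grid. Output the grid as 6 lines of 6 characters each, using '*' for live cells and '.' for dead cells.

Answer: ......
.*.*..
*.*...
.....*
.**...
......

Derivation:
Hidden generation-0 cells (in order): (2,4), (4,1).
A hidden cell only influences target cells in its own 3x3 neighborhood. Try each of the 2^2 = 4 assignments, step the completed generation 0 forward once under B3/S23, and compare with the target:
  (2,4)=. (4,1)=. -> step gives (3,1)='*' but target has '.' -> reject
  (2,4)=. (4,1)=* -> step reproduces the target at every cell -> ACCEPT
  (2,4)=* (4,1)=. -> step gives (1,3)='*' but target has '.' -> reject
  (2,4)=* (4,1)=* -> step gives (1,3)='*' but target has '.' -> reject
Unique solution: (2,4)=dead, (4,1)=live.
Check: live-neighbor counts of every cell in the completed generation 0:
112110
223110
132221
243210
111111
122100
Applying B3/S23 to generation 0 with these counts gives:
......
.**...
.**...
..*...
......
......
which matches the target exactly.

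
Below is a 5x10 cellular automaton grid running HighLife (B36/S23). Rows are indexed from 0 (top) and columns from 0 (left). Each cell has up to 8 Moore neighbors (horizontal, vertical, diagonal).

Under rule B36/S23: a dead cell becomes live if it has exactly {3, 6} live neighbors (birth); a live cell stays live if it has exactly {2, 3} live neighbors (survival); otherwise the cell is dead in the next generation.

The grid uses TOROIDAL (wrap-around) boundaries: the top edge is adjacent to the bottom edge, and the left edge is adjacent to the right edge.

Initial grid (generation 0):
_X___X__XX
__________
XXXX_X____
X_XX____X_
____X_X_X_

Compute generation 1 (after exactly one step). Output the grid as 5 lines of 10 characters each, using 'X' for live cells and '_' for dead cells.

Answer: _____X_XXX
____X____X
X__XX____X
X____X_X__
XXXXXX__X_

Derivation:
Simulating step by step:
Generation 0 (given above): 16 live cells
Generation 1: 20 live cells
(generation 1 grid is the final answer)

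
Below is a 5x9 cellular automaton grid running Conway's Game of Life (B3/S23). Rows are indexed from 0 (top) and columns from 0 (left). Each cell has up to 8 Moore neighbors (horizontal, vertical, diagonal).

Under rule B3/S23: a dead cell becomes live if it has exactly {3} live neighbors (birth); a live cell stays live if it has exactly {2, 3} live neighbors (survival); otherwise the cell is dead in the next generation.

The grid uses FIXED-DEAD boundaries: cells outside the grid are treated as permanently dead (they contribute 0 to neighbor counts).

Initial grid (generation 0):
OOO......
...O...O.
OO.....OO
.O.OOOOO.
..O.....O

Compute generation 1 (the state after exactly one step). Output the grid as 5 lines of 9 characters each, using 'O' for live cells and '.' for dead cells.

Answer: .OO......
.......OO
OO.O.O..O
OO.OOOO..
..OOOOOO.

Derivation:
Simulating step by step:
Generation 0 (given above): 17 live cells
Generation 1: 21 live cells
(generation 1 grid is the final answer)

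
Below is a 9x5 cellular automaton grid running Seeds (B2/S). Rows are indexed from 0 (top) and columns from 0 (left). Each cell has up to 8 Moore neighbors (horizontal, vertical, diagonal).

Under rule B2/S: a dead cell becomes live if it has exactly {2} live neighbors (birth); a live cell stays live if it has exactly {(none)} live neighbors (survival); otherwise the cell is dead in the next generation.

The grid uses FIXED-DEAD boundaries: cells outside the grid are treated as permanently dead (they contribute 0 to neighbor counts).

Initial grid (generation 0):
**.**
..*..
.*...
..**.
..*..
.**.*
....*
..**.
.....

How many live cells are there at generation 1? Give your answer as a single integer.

Answer: 5

Derivation:
Simulating step by step:
Generation 0 (given above): 15 live cells
Generation 1: 5 live cells
.....
....*
.....
.....
....*
.....
.....
....*
..**.
Population at generation 1: 5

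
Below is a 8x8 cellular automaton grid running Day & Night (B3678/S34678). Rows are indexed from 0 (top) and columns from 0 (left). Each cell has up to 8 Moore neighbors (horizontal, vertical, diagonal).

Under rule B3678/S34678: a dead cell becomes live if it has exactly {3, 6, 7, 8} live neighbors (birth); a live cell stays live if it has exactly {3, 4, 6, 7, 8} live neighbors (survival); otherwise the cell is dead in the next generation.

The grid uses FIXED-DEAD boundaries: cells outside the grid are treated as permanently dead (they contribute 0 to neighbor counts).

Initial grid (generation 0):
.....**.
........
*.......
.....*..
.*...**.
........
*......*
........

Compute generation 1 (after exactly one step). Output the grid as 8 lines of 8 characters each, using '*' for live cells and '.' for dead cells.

Simulating step by step:
Generation 0 (given above): 9 live cells
Generation 1: 2 live cells
(generation 1 grid is the final answer)

Answer: ........
........
........
......*.
........
......*.
........
........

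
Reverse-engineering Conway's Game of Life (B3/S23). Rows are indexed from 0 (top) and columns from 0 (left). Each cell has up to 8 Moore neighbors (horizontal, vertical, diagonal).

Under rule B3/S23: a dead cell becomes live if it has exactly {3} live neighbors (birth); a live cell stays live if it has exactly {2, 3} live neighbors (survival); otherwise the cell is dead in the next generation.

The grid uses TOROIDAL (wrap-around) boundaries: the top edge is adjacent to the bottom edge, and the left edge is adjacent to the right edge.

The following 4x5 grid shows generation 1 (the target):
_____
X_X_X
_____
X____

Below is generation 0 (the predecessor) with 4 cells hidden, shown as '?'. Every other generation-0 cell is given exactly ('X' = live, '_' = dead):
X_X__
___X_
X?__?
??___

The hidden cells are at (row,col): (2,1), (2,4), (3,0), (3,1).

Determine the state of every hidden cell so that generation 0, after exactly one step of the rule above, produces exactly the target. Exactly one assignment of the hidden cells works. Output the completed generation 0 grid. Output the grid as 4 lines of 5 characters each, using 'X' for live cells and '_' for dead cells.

Hidden generation-0 cells (in order): (2,1), (2,4), (3,0), (3,1).
A hidden cell only influences target cells in its own 3x3 neighborhood. Try each of the 2^4 = 16 assignments, step the completed generation 0 forward once under B3/S23, and compare with the target:
  (2,1)=_ (2,4)=_ (3,0)=_ (3,1)=_ -> step gives (1,0)='_' but target has 'X' -> reject
  (2,1)=_ (2,4)=_ (3,0)=_ (3,1)=X -> step gives (0,1)='X' but target has '_' -> reject
  (2,1)=_ (2,4)=_ (3,0)=X (3,1)=_ -> step gives (0,1)='X' but target has '_' -> reject
  (2,1)=_ (2,4)=_ (3,0)=X (3,1)=X -> step gives (0,0)='X' but target has '_' -> reject
  (2,1)=_ (2,4)=X (3,0)=_ (3,1)=_ -> step gives (1,1)='X' but target has '_' -> reject
  (2,1)=_ (2,4)=X (3,0)=_ (3,1)=X -> step gives (0,1)='X' but target has '_' -> reject
  (2,1)=_ (2,4)=X (3,0)=X (3,1)=_ -> step gives (0,1)='X' but target has '_' -> reject
  (2,1)=_ (2,4)=X (3,0)=X (3,1)=X -> step gives (0,0)='X' but target has '_' -> reject
  (2,1)=X (2,4)=_ (3,0)=_ (3,1)=_ -> step reproduces the target at every cell -> ACCEPT
  (2,1)=X (2,4)=_ (3,0)=_ (3,1)=X -> step gives (0,1)='X' but target has '_' -> reject
  (2,1)=X (2,4)=_ (3,0)=X (3,1)=_ -> step gives (0,1)='X' but target has '_' -> reject
  (2,1)=X (2,4)=_ (3,0)=X (3,1)=X -> step gives (0,0)='X' but target has '_' -> reject
  (2,1)=X (2,4)=X (3,0)=_ (3,1)=_ -> step gives (1,0)='_' but target has 'X' -> reject
  (2,1)=X (2,4)=X (3,0)=_ (3,1)=X -> step gives (0,1)='X' but target has '_' -> reject
  (2,1)=X (2,4)=X (3,0)=X (3,1)=_ -> step gives (0,1)='X' but target has '_' -> reject
  (2,1)=X (2,4)=X (3,0)=X (3,1)=X -> step gives (0,0)='X' but target has '_' -> reject
Unique solution: (2,1)=live, (2,4)=dead, (3,0)=dead, (3,1)=dead.
Check: live-neighbor counts of every cell in the completed generation 0:
02122
34313
11212
34212
Applying B3/S23 to generation 0 with these counts gives:
_____
X_X_X
_____
X____
which matches the target exactly.

Answer: X_X__
___X_
XX___
_____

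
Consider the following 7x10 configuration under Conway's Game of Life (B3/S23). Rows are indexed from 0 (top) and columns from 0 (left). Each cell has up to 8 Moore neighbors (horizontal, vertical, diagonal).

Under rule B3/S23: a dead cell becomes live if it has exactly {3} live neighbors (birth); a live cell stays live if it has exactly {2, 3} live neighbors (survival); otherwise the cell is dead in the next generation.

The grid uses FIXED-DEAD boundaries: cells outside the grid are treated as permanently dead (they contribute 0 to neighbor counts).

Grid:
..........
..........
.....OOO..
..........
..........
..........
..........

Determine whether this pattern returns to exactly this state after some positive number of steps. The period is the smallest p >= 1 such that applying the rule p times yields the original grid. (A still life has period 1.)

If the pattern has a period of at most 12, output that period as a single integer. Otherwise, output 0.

Simulating and comparing each generation to the original:
Gen 0 (original, given above): 3 live cells
Gen 1: 3 live cells, differs from original
Gen 2: 3 live cells, MATCHES original -> period = 2

Answer: 2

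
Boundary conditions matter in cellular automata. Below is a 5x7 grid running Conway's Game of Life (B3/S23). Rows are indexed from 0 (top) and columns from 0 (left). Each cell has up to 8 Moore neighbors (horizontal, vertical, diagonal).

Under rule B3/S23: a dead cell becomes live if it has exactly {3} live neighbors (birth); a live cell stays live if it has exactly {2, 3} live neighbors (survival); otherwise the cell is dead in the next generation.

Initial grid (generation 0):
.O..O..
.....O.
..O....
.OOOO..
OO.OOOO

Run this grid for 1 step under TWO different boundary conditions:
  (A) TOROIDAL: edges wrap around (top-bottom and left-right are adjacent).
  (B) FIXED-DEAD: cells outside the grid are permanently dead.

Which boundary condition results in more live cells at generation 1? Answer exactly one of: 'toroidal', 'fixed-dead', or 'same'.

Answer: toroidal

Derivation:
Under TOROIDAL boundary, generation 1:
.OOO...
.......
.OO.O..
......O
......O
Population = 8

Under FIXED-DEAD boundary, generation 1:
.......
.......
.OO.O..
O......
OO...O.
Population = 7

Comparison: toroidal=8, fixed-dead=7 -> toroidal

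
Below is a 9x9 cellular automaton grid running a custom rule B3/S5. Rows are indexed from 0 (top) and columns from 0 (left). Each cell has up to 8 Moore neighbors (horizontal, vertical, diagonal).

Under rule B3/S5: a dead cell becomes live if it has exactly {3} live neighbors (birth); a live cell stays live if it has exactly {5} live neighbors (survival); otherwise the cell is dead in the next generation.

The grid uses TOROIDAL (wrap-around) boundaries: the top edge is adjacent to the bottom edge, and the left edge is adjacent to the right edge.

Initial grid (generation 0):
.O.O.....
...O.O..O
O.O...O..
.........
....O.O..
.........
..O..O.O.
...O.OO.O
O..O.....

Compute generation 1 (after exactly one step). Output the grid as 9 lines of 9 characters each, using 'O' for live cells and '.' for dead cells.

Simulating step by step:
Generation 0 (given above): 19 live cells
Generation 1: 10 live cells
(generation 1 grid is the final answer)

Answer: O........
OO..O....
.........
.....O...
.........
.....OO..
....O....
..O....O.
.........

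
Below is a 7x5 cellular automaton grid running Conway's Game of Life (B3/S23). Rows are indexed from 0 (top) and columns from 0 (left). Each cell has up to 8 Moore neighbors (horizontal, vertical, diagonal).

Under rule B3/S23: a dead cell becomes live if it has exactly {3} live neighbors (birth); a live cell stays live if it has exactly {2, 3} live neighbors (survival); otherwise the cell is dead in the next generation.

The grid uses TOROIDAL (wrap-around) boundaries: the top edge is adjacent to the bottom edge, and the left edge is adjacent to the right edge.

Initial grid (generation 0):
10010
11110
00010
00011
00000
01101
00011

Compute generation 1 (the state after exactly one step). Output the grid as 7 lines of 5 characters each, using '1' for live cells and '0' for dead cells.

Answer: 10000
11010
11000
00011
10101
10101
01000

Derivation:
Simulating step by step:
Generation 0 (given above): 14 live cells
Generation 1: 15 live cells
(generation 1 grid is the final answer)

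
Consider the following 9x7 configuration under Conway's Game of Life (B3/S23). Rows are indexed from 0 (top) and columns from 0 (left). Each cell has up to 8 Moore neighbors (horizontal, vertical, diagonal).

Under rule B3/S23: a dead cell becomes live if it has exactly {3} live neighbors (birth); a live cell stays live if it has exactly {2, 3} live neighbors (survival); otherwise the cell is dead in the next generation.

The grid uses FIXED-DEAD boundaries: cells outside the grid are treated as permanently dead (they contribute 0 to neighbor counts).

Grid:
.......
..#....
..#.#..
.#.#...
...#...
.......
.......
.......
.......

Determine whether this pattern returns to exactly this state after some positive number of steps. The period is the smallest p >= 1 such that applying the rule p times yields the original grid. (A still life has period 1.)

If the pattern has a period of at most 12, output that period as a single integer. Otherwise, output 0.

Answer: 2

Derivation:
Simulating and comparing each generation to the original:
Gen 0 (original, given above): 6 live cells
Gen 1: 6 live cells, differs from original
Gen 2: 6 live cells, MATCHES original -> period = 2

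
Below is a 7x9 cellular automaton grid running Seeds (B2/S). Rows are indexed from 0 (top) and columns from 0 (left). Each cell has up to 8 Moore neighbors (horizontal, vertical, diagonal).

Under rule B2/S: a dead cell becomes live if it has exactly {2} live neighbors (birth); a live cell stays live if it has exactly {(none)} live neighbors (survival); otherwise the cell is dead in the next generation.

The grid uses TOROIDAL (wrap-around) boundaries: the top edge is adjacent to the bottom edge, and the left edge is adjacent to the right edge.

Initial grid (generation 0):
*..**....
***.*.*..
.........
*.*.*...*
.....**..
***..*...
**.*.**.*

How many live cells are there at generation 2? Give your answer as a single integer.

Simulating step by step:
Generation 0 (given above): 24 live cells
Generation 1: 10 live cells
.........
........*
....*..*.
.*.*..**.
.......*.
...*.....
.......*.
Generation 2: 16 live cells
.......**
.......*.
*.**.*...
..*.**...
...**...*
......***
.........
Population at generation 2: 16

Answer: 16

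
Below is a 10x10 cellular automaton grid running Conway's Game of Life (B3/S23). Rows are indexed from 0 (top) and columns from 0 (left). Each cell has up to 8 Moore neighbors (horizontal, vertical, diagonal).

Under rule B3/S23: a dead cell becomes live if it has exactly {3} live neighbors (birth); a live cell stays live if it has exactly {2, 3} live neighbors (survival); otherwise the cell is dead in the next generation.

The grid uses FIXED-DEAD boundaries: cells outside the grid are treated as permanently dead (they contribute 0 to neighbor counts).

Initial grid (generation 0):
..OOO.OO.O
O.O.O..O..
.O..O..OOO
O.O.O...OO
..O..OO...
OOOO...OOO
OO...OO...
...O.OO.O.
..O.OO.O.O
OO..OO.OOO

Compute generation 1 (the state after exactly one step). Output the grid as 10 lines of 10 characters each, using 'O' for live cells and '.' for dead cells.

Answer: .OO.OOOOO.
..O.O....O
O.O.OO.O.O
..O.O.O..O
O...OOO...
O..OO..OO.
O..O.O...O
.OOO....O.
.OO......O
.O.OOO.O.O

Derivation:
Simulating step by step:
Generation 0 (given above): 50 live cells
Generation 1: 46 live cells
(generation 1 grid is the final answer)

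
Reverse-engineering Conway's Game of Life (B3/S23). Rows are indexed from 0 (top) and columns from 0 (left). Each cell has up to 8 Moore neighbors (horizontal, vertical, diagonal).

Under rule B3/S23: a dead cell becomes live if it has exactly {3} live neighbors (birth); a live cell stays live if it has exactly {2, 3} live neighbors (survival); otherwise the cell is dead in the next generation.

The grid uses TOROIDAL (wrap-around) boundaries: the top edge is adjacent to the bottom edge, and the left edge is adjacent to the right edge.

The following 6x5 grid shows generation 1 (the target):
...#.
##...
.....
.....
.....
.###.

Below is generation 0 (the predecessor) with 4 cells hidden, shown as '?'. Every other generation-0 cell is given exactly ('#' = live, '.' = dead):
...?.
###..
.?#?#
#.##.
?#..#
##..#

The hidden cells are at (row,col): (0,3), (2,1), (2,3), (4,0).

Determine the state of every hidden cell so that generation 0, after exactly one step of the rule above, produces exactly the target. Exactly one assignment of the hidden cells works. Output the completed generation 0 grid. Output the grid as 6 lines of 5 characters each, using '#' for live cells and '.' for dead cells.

Hidden generation-0 cells (in order): (0,3), (2,1), (2,3), (4,0).
A hidden cell only influences target cells in its own 3x3 neighborhood. Try each of the 2^4 = 16 assignments, step the completed generation 0 forward once under B3/S23, and compare with the target:
  (0,3)=. (2,1)=. (2,3)=. (4,0)=. -> step gives (0,2)='#' but target has '.' -> reject
  (0,3)=. (2,1)=. (2,3)=. (4,0)=# -> step gives (0,2)='#' but target has '.' -> reject
  (0,3)=. (2,1)=. (2,3)=# (4,0)=. -> step gives (0,2)='#' but target has '.' -> reject
  (0,3)=. (2,1)=. (2,3)=# (4,0)=# -> step gives (0,2)='#' but target has '.' -> reject
  (0,3)=. (2,1)=# (2,3)=. (4,0)=. -> step gives (0,2)='#' but target has '.' -> reject
  (0,3)=. (2,1)=# (2,3)=. (4,0)=# -> step gives (0,2)='#' but target has '.' -> reject
  (0,3)=. (2,1)=# (2,3)=# (4,0)=. -> step gives (0,2)='#' but target has '.' -> reject
  (0,3)=. (2,1)=# (2,3)=# (4,0)=# -> step gives (0,2)='#' but target has '.' -> reject
  (0,3)=# (2,1)=. (2,3)=. (4,0)=. -> step gives (1,2)='#' but target has '.' -> reject
  (0,3)=# (2,1)=. (2,3)=. (4,0)=# -> step gives (1,2)='#' but target has '.' -> reject
  (0,3)=# (2,1)=. (2,3)=# (4,0)=. -> step gives (3,0)='#' but target has '.' -> reject
  (0,3)=# (2,1)=. (2,3)=# (4,0)=# -> step reproduces the target at every cell -> ACCEPT
  (0,3)=# (2,1)=# (2,3)=. (4,0)=. -> step gives (1,1)='.' but target has '#' -> reject
  (0,3)=# (2,1)=# (2,3)=. (4,0)=# -> step gives (1,1)='.' but target has '#' -> reject
  (0,3)=# (2,1)=# (2,3)=# (4,0)=. -> step gives (1,1)='.' but target has '#' -> reject
  (0,3)=# (2,1)=# (2,3)=# (4,0)=# -> step gives (1,1)='.' but target has '#' -> reject
Unique solution: (0,3)=live, (2,1)=dead, (2,3)=live, (4,0)=live.
Check: live-neighbor counts of every cell in the completed generation 0:
55424
23454
46554
45456
65445
53334
Applying B3/S23 to generation 0 with these counts gives:
...#.
##...
.....
.....
.....
.###.
which matches the target exactly.

Answer: ...#.
###..
..###
#.##.
##..#
##..#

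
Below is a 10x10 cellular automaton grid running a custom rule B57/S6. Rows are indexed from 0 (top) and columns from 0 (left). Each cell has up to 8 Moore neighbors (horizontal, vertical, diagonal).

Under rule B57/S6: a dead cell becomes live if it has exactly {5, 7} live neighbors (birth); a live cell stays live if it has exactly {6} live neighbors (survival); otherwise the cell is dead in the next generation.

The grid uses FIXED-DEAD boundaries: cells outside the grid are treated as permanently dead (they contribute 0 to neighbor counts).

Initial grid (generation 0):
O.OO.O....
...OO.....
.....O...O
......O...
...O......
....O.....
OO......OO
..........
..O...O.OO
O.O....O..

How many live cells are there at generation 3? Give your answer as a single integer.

Simulating step by step:
Generation 0 (given above): 22 live cells
Generation 1: 0 live cells
..........
..........
..........
..........
..........
..........
..........
..........
..........
..........
Generation 2: 0 live cells
..........
..........
..........
..........
..........
..........
..........
..........
..........
..........
Generation 3: 0 live cells
..........
..........
..........
..........
..........
..........
..........
..........
..........
..........
Population at generation 3: 0

Answer: 0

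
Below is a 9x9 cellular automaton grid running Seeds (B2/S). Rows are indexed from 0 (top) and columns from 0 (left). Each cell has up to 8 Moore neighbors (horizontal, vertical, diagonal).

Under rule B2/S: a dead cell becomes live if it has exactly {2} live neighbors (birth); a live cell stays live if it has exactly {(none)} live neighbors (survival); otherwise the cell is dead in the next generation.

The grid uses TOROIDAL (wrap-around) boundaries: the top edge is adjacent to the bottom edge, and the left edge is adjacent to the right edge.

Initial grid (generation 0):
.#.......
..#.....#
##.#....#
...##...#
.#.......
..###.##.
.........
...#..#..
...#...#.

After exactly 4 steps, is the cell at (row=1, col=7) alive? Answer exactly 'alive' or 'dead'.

Simulating step by step:
Generation 0 (given above): 20 live cells
Generation 1: 17 live cells
#..#...##
...#...#.
.........
.......#.
#.....#.#
.#...#...
.........
..#.#..#.
....#.#..
Generation 2: 26 live cells
..#..#...
#.#.#.#..
......###
#.....#..
.#...#...
......###
.######..
......#..
###......
Generation 3: 11 live cells
....#.#.#
.........
...#.....
.#.......
.........
.........
#.......#
.......#.
...#.##..
Generation 4: 14 live cells
...#.....
...###.#.
..#......
..#......
.........
#.......#
.......#.
#...##...
........#

Cell (1,7) at generation 4: 1 -> alive

Answer: alive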